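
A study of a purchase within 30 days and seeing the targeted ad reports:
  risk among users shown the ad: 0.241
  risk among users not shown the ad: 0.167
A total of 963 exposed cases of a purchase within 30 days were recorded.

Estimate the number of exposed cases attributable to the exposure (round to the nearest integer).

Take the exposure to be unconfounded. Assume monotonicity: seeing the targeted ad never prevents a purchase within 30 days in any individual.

about 296 cases

Let p₁ = 0.241, p₀ = 0.167.
PN = (p₁ − p₀)/p₁ = (0.241 − 0.167) / 0.241 ≈ 0.30705.
Attributable cases ≈ PN × (exposed cases) = 0.30705 × 963 ≈ 295.69.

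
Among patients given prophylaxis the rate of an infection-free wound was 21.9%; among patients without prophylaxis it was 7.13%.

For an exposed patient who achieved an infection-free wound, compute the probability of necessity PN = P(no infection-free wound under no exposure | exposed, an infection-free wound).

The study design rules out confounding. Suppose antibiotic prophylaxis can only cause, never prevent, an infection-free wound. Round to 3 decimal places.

PN ≈ 0.674

p₁ = 0.219, p₀ = 0.0713.
Under exogeneity and monotonicity, PN = (p₁ − p₀) / p₁.
PN = (0.219 − 0.0713) / 0.219 = 0.1477 / 0.219 ≈ 0.6744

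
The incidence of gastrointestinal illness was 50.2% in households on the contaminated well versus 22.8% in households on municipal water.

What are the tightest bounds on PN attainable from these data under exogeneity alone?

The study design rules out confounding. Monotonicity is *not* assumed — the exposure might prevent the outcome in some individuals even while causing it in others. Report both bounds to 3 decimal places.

p₁ = 0.502, p₀ = 0.228.
Under exogeneity alone the bounds on PN are max{0,(p₁−p₀)/p₁} ≤ PN ≤ min{1,(1−p₀)/p₁}.
  lower = (p₁ − p₀)/p₁ = 0.274 / 0.502 ≈ 0.5458
  upper = min{1, (1 − p₀)/p₁} = 0.772 / 0.502 ≈ 1.5378 → capped at 1

0.546 ≤ PN ≤ 1.000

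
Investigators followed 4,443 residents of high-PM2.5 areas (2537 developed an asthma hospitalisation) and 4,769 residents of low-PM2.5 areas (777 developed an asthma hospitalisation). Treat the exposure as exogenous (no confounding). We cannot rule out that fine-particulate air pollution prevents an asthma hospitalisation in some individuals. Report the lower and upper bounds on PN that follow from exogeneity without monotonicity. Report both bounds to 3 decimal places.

p₁ = P(outcome | exposed) = 2537/4443 = 0.57101
p₀ = P(outcome | unexposed) = 777/4769 = 0.16293
Under exogeneity alone the bounds on PN are max{0,(p₁−p₀)/p₁} ≤ PN ≤ min{1,(1−p₀)/p₁}.
  lower = (p₁ − p₀)/p₁ = 0.40808 / 0.57101 ≈ 0.7147
  upper = min{1, (1 − p₀)/p₁} = 0.83707 / 0.57101 ≈ 1.4659 → capped at 1

0.715 ≤ PN ≤ 1.000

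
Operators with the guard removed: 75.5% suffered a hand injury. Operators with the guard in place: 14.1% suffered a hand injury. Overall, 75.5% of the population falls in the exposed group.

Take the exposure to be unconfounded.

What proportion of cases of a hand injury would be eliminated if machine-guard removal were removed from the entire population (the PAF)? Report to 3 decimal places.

PAF ≈ 0.767

p₁ = 0.755, p₀ = 0.141.
Overall risk P(Y=1) = π·p₁ + (1−π)·p₀ = 0.755×0.755 + 0.245×0.141 = 0.60457.
Under exogeneity, PAF = [P(Y=1) − p₀] / P(Y=1).
PAF = (0.60457 − 0.141) / 0.60457 ≈ 0.7668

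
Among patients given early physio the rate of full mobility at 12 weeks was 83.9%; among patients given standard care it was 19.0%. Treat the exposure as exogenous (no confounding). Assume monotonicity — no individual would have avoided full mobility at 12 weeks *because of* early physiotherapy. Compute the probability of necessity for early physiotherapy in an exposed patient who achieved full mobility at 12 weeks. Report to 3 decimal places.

p₁ = 0.839, p₀ = 0.19.
Under exogeneity and monotonicity, PN = (p₁ − p₀) / p₁.
PN = (0.839 − 0.19) / 0.839 = 0.649 / 0.839 ≈ 0.7735

PN ≈ 0.774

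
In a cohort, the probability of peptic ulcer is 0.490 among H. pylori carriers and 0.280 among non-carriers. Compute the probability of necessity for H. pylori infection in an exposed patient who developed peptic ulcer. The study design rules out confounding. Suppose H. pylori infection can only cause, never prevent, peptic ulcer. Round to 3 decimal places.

PN ≈ 0.429

Let p₁ = 0.49, p₀ = 0.28.
Under exogeneity and monotonicity, PN = (p₁ − p₀) / p₁.
PN = (0.49 − 0.28) / 0.49 = 0.21 / 0.49 ≈ 0.4286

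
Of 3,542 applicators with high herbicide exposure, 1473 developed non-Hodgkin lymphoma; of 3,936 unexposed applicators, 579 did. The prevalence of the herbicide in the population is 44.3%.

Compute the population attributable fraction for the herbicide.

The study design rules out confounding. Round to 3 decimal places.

p₁ = P(outcome | exposed) = 1473/3542 = 0.41587
p₀ = P(outcome | unexposed) = 579/3936 = 0.1471
Overall risk P(Y=1) = π·p₁ + (1−π)·p₀ = 0.443×0.41587 + 0.557×0.1471 = 0.26617.
Under exogeneity, PAF = [P(Y=1) − p₀] / P(Y=1).
PAF = (0.26617 − 0.1471) / 0.26617 ≈ 0.4473

PAF ≈ 0.447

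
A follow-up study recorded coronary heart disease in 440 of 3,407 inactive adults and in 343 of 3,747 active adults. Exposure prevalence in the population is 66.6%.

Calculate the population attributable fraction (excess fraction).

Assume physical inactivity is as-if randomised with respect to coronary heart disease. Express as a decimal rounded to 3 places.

p₁ = P(outcome | exposed) = 440/3407 = 0.12915
p₀ = P(outcome | unexposed) = 343/3747 = 0.09154
Overall risk P(Y=1) = π·p₁ + (1−π)·p₀ = 0.666×0.12915 + 0.334×0.09154 = 0.11659.
Under exogeneity, PAF = [P(Y=1) − p₀] / P(Y=1).
PAF = (0.11659 − 0.09154) / 0.11659 ≈ 0.2148

PAF ≈ 0.215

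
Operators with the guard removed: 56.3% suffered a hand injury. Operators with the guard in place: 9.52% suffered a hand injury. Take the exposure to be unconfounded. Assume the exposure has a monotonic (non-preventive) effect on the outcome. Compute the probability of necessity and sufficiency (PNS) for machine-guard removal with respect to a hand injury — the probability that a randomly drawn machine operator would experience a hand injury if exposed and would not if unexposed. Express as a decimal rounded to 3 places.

p₁ = 0.563, p₀ = 0.0952.
Under exogeneity and monotonicity, PNS = p₁ − p₀.
PNS = 0.563 − 0.0952 = 0.4678

PNS ≈ 0.468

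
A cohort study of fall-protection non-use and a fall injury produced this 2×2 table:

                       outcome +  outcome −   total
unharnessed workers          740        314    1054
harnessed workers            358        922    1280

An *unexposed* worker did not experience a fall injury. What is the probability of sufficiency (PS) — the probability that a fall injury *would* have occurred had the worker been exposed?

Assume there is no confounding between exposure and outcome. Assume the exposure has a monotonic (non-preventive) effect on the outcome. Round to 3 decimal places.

PS ≈ 0.586

p₁ = P(outcome | exposed) = 740/1054 = 0.70209
p₀ = P(outcome | unexposed) = 358/1280 = 0.27969
Under exogeneity and monotonicity, PS = (p₁ − p₀)/(1 − p₀).
PS = (0.70209 − 0.27969) / 0.72031 ≈ 0.5864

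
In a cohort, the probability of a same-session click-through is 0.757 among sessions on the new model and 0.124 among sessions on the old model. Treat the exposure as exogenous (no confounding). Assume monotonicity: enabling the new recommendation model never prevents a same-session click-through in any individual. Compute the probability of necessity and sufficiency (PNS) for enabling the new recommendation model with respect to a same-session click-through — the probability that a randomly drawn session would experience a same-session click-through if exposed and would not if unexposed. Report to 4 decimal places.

Let p₁ = 0.757, p₀ = 0.124.
Under exogeneity and monotonicity, PNS = p₁ − p₀.
PNS = 0.757 − 0.124 = 0.633

PNS ≈ 0.6330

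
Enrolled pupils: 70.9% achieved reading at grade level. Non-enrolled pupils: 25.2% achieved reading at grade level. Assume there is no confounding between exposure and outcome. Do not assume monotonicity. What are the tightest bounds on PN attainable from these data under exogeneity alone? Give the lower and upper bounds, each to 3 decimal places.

p₁ = 0.709, p₀ = 0.252.
Under exogeneity alone the bounds on PN are max{0,(p₁−p₀)/p₁} ≤ PN ≤ min{1,(1−p₀)/p₁}.
  lower = (p₁ − p₀)/p₁ = 0.457 / 0.709 ≈ 0.6446
  upper = min{1, (1 − p₀)/p₁} = 0.748 / 0.709 ≈ 1.0550 → capped at 1

0.645 ≤ PN ≤ 1.000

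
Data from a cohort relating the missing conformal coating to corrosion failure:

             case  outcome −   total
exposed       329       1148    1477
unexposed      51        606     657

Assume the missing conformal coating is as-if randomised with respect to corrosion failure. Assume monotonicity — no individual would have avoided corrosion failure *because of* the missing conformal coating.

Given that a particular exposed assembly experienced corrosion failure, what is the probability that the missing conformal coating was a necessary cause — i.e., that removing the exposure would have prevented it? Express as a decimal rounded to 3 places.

PN ≈ 0.652

p₁ = P(outcome | exposed) = 329/1477 = 0.22275
p₀ = P(outcome | unexposed) = 51/657 = 0.077626
Under exogeneity and monotonicity, PN = (p₁ − p₀) / p₁.
PN = (0.22275 − 0.077626) / 0.22275 = 0.14512 / 0.22275 ≈ 0.6515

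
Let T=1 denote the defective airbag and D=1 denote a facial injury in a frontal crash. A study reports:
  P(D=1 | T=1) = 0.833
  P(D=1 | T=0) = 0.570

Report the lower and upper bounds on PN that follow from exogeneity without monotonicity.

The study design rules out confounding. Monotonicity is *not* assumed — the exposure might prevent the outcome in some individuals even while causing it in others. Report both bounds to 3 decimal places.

Let p₁ = 0.833, p₀ = 0.57.
Under exogeneity alone the bounds on PN are max{0,(p₁−p₀)/p₁} ≤ PN ≤ min{1,(1−p₀)/p₁}.
  lower = (p₁ − p₀)/p₁ = 0.263 / 0.833 ≈ 0.3157
  upper = min{1, (1 − p₀)/p₁} = 0.43 / 0.833 ≈ 0.5162

0.316 ≤ PN ≤ 0.516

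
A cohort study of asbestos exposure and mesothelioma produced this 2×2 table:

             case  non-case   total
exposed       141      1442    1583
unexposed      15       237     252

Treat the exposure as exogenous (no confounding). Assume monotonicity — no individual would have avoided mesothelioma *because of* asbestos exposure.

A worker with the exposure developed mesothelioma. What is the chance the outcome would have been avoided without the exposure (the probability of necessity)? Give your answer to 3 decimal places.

PN ≈ 0.332

p₁ = P(outcome | exposed) = 141/1583 = 0.089071
p₀ = P(outcome | unexposed) = 15/252 = 0.059524
Under exogeneity and monotonicity, PN = (p₁ − p₀) / p₁.
PN = (0.089071 − 0.059524) / 0.089071 = 0.029548 / 0.089071 ≈ 0.3317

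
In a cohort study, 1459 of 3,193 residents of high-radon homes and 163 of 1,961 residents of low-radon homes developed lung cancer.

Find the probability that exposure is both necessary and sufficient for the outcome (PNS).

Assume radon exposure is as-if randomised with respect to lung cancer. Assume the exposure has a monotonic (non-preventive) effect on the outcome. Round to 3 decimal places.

PNS ≈ 0.374

p₁ = P(outcome | exposed) = 1459/3193 = 0.45694
p₀ = P(outcome | unexposed) = 163/1961 = 0.083121
Under exogeneity and monotonicity, PNS = p₁ − p₀.
PNS = 0.45694 − 0.083121 = 0.37382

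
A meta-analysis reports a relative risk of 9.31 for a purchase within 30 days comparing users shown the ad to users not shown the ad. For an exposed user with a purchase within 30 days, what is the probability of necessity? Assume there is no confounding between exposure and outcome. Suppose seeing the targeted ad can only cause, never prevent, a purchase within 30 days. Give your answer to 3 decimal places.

PN ≈ 0.893

Under exogeneity and monotonicity, PN = (RR − 1) / RR = 1 − 1/RR.
PN = (9.31 − 1) / 9.31 = 8.31 / 9.31 ≈ 0.8926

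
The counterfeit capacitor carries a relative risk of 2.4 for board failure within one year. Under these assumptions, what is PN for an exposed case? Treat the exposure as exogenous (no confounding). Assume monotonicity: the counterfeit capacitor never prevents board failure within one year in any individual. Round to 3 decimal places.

Under exogeneity and monotonicity, PN = (RR − 1) / RR = 1 − 1/RR.
PN = (2.4 − 1) / 2.4 = 1.4 / 2.4 ≈ 0.5833

PN ≈ 0.583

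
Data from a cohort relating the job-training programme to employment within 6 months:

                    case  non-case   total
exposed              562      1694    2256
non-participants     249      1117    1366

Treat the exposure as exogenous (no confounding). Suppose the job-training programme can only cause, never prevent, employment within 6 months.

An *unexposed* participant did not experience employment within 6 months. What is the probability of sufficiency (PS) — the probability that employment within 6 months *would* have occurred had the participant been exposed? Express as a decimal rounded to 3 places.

p₁ = P(outcome | exposed) = 562/2256 = 0.24911
p₀ = P(outcome | unexposed) = 249/1366 = 0.18228
Under exogeneity and monotonicity, PS = (p₁ − p₀) / (1 − p₀).
PS = (0.24911 − 0.18228) / (1 − 0.18228) = 0.066829 / 0.81772 ≈ 0.0817

PS ≈ 0.082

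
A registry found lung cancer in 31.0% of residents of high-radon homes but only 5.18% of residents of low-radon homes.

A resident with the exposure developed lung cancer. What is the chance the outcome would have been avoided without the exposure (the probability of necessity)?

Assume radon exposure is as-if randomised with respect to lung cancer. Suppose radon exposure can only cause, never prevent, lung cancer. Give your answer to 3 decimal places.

PN ≈ 0.833

p₁ = 0.31, p₀ = 0.0518.
Under exogeneity and monotonicity, PN = (p₁ − p₀) / p₁.
PN = (0.31 − 0.0518) / 0.31 = 0.2582 / 0.31 ≈ 0.8329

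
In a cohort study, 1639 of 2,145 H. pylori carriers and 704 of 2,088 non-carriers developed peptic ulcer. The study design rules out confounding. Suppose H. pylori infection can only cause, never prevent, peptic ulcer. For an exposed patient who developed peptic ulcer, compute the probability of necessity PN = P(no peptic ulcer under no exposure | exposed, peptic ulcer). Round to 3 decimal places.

PN ≈ 0.559

p₁ = P(outcome | exposed) = 1639/2145 = 0.7641
p₀ = P(outcome | unexposed) = 704/2088 = 0.33716
Under exogeneity and monotonicity, PN = (p₁ − p₀) / p₁.
PN = (0.7641 − 0.33716) / 0.7641 = 0.42694 / 0.7641 ≈ 0.5587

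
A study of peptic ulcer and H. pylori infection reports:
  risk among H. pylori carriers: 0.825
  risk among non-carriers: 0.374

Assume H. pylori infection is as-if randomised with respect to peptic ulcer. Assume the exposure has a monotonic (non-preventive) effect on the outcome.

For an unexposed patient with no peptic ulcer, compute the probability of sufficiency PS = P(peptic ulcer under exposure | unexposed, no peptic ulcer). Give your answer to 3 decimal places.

Let p₁ = 0.825, p₀ = 0.374.
Under exogeneity and monotonicity, PS = (p₁ − p₀) / (1 − p₀).
PS = (0.825 − 0.374) / (1 − 0.374) = 0.451 / 0.626 ≈ 0.7204

PS ≈ 0.720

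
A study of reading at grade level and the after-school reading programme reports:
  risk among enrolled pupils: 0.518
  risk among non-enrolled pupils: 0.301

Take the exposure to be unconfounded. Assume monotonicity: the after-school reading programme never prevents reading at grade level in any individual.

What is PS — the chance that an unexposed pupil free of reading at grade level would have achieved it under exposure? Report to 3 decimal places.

Let p₁ = 0.518, p₀ = 0.301.
Under exogeneity and monotonicity, PS = (p₁ − p₀) / (1 − p₀).
PS = (0.518 − 0.301) / (1 − 0.301) = 0.217 / 0.699 ≈ 0.3104

PS ≈ 0.310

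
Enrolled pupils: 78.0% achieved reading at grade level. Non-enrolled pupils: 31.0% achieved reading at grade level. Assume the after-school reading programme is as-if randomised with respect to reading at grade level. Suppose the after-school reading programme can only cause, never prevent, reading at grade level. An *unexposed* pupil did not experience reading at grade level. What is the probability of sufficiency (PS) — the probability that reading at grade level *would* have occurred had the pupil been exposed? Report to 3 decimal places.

p₁ = 0.78, p₀ = 0.31.
Under exogeneity and monotonicity, PS = (p₁ − p₀) / (1 − p₀).
PS = (0.78 − 0.31) / (1 − 0.31) = 0.47 / 0.69 ≈ 0.6812

PS ≈ 0.681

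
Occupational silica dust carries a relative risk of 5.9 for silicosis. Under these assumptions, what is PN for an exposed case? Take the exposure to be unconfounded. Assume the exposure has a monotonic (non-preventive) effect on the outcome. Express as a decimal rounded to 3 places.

PN ≈ 0.831

Under exogeneity and monotonicity, PN = (RR − 1) / RR = 1 − 1/RR.
PN = (5.9 − 1) / 5.9 = 4.9 / 5.9 ≈ 0.8305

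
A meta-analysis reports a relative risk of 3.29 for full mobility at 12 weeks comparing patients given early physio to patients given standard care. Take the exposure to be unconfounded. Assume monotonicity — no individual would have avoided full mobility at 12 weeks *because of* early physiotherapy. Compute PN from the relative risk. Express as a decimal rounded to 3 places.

Under exogeneity and monotonicity, PN = (RR − 1) / RR = 1 − 1/RR.
PN = (3.29 − 1) / 3.29 = 2.29 / 3.29 ≈ 0.6960

PN ≈ 0.696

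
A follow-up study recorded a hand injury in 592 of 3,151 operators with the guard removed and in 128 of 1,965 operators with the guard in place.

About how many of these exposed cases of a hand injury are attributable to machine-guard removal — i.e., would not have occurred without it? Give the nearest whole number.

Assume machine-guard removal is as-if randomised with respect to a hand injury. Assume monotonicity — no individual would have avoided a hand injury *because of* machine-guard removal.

p₁ = P(outcome | exposed) = 592/3151 = 0.18788
p₀ = P(outcome | unexposed) = 128/1965 = 0.06514
PN = (p₁ − p₀)/p₁ = (0.18788 − 0.06514) / 0.18788 ≈ 0.65328.
Attributable cases ≈ PN × (exposed cases) = 0.65328 × 592 ≈ 386.74.

about 387 cases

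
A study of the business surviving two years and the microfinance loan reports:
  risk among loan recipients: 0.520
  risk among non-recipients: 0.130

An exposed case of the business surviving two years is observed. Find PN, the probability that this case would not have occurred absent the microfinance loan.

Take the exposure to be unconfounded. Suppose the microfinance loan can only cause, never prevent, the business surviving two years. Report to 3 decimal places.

Let p₁ = 0.52, p₀ = 0.13.
Under exogeneity and monotonicity, PN = (p₁ − p₀) / p₁.
PN = (0.52 − 0.13) / 0.52 = 0.39 / 0.52 ≈ 0.7500

PN ≈ 0.750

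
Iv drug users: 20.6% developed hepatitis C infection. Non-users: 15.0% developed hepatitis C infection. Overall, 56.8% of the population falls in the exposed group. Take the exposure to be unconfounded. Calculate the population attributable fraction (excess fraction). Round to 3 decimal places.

PAF ≈ 0.175

p₁ = 0.206, p₀ = 0.15.
Overall risk P(Y=1) = π·p₁ + (1−π)·p₀ = 0.568×0.206 + 0.432×0.15 = 0.18181.
Under exogeneity, PAF = [P(Y=1) − p₀] / P(Y=1).
PAF = (0.18181 − 0.15) / 0.18181 ≈ 0.1750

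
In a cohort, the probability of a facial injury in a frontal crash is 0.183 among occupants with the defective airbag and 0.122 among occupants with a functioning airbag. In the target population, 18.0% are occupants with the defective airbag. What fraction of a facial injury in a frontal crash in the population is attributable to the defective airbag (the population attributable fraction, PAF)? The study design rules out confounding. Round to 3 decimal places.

Let p₁ = 0.183, p₀ = 0.122.
Overall risk P(Y=1) = π·p₁ + (1−π)·p₀ = 0.18×0.183 + 0.82×0.122 = 0.13298.
Under exogeneity, PAF = [P(Y=1) − p₀] / P(Y=1).
PAF = (0.13298 − 0.122) / 0.13298 ≈ 0.0826

PAF ≈ 0.083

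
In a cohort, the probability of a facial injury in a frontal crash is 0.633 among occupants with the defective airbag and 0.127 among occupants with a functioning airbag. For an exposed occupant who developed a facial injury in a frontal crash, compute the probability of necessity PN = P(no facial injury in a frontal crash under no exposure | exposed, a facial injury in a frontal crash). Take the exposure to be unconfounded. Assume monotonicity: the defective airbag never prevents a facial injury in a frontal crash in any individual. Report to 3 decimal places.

Let p₁ = 0.633, p₀ = 0.127.
Under exogeneity and monotonicity, PN = (p₁ − p₀) / p₁.
PN = (0.633 − 0.127) / 0.633 = 0.506 / 0.633 ≈ 0.7994

PN ≈ 0.799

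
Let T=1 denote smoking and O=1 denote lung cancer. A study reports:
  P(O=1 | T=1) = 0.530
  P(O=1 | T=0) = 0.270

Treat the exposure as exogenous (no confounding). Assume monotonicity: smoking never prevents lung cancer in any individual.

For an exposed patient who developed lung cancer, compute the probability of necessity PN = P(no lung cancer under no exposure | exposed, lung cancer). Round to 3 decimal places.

Let p₁ = 0.53, p₀ = 0.27.
Under exogeneity and monotonicity, PN = (p₁ − p₀) / p₁.
PN = (0.53 − 0.27) / 0.53 = 0.26 / 0.53 ≈ 0.4906

PN ≈ 0.491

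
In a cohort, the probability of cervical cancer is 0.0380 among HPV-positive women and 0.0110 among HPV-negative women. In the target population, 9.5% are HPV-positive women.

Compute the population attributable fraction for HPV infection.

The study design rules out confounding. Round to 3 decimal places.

PAF ≈ 0.189

Let p₁ = 0.038, p₀ = 0.011.
Overall risk P(Y=1) = π·p₁ + (1−π)·p₀ = 0.095×0.038 + 0.905×0.011 = 0.013565.
Under exogeneity, PAF = [P(Y=1) − p₀] / P(Y=1).
PAF = (0.013565 − 0.011) / 0.013565 ≈ 0.1891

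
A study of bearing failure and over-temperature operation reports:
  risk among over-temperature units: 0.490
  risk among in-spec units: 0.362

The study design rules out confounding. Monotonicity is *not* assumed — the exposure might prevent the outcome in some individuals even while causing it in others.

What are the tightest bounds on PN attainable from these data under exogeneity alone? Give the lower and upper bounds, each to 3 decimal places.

Let p₁ = 0.49, p₀ = 0.362.
Under exogeneity alone the bounds on PN are max{0,(p₁−p₀)/p₁} ≤ PN ≤ min{1,(1−p₀)/p₁}.
  lower = (p₁ − p₀)/p₁ = 0.128 / 0.49 ≈ 0.2612
  upper = min{1, (1 − p₀)/p₁} = 0.638 / 0.49 ≈ 1.3020 → capped at 1

0.261 ≤ PN ≤ 1.000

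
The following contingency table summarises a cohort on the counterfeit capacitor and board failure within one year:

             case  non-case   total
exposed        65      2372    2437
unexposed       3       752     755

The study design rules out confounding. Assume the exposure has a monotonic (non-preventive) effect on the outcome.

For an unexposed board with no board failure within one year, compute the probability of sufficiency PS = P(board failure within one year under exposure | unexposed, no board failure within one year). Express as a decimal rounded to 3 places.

PS ≈ 0.023

p₁ = P(outcome | exposed) = 65/2437 = 0.026672
p₀ = P(outcome | unexposed) = 3/755 = 0.0039735
Under exogeneity and monotonicity, PS = (p₁ − p₀)/(1 − p₀).
PS = (0.026672 − 0.0039735) / 0.99603 ≈ 0.0228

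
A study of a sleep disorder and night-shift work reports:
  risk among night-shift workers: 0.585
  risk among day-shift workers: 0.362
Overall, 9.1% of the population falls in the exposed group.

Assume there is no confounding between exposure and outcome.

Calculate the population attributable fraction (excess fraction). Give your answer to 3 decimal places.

Let p₁ = 0.585, p₀ = 0.362.
Overall risk P(Y=1) = π·p₁ + (1−π)·p₀ = 0.091×0.585 + 0.909×0.362 = 0.38229.
Under exogeneity, PAF = [P(Y=1) − p₀] / P(Y=1).
PAF = (0.38229 − 0.362) / 0.38229 ≈ 0.0531

PAF ≈ 0.053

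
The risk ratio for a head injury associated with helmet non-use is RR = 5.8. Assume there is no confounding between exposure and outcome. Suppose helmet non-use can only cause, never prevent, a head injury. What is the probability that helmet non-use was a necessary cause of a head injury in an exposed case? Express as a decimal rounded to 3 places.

Under exogeneity and monotonicity, PN = (RR − 1) / RR = 1 − 1/RR.
PN = (5.8 − 1) / 5.8 = 4.8 / 5.8 ≈ 0.8276

PN ≈ 0.828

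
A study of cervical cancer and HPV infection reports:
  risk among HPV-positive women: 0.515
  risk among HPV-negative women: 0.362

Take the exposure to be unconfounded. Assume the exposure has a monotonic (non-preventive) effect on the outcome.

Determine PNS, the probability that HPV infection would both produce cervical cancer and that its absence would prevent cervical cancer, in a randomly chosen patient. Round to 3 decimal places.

Let p₁ = 0.515, p₀ = 0.362.
Under exogeneity and monotonicity, PNS = p₁ − p₀.
PNS = 0.515 − 0.362 = 0.153

PNS ≈ 0.153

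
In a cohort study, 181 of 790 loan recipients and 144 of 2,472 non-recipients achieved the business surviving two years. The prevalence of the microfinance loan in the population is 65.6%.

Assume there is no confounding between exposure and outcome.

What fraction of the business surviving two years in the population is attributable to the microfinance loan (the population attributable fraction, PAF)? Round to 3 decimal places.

PAF ≈ 0.658

p₁ = P(outcome | exposed) = 181/790 = 0.22911
p₀ = P(outcome | unexposed) = 144/2472 = 0.058252
Overall risk P(Y=1) = π·p₁ + (1−π)·p₀ = 0.656×0.22911 + 0.344×0.058252 = 0.17034.
Under exogeneity, PAF = [P(Y=1) − p₀] / P(Y=1).
PAF = (0.17034 − 0.058252) / 0.17034 ≈ 0.6580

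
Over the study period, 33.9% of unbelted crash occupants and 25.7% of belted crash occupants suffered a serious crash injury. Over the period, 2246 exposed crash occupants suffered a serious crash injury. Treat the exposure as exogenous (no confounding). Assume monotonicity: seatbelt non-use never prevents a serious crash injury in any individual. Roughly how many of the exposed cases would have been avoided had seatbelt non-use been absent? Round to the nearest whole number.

p₁ = 0.339, p₀ = 0.257.
PN = (p₁ − p₀)/p₁ = (0.339 − 0.257) / 0.339 ≈ 0.24189.
Attributable cases ≈ PN × (exposed cases) = 0.24189 × 2246 ≈ 543.28.

about 543 cases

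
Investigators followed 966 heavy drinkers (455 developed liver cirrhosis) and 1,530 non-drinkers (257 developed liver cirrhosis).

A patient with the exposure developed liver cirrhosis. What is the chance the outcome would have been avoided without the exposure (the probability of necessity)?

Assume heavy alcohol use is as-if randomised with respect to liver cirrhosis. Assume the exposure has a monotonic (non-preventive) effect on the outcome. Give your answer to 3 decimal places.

p₁ = P(outcome | exposed) = 455/966 = 0.47101
p₀ = P(outcome | unexposed) = 257/1530 = 0.16797
Under exogeneity and monotonicity, PN = (p₁ − p₀) / p₁.
PN = (0.47101 − 0.16797) / 0.47101 = 0.30304 / 0.47101 ≈ 0.6434

PN ≈ 0.643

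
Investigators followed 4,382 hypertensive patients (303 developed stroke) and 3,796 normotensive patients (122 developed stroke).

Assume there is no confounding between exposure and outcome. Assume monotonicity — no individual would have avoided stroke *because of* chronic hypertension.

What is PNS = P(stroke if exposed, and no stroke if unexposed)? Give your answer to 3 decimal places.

p₁ = P(outcome | exposed) = 303/4382 = 0.069147
p₀ = P(outcome | unexposed) = 122/3796 = 0.032139
Under exogeneity and monotonicity, PNS = p₁ − p₀.
PNS = 0.069147 − 0.032139 = 0.037007

PNS ≈ 0.037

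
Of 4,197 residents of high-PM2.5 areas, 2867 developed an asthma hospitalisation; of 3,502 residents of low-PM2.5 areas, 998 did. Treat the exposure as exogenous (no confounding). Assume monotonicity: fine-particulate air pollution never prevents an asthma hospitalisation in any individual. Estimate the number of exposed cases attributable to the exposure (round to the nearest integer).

p₁ = P(outcome | exposed) = 2867/4197 = 0.68311
p₀ = P(outcome | unexposed) = 998/3502 = 0.28498
PN = (p₁ − p₀)/p₁ = (0.68311 − 0.28498) / 0.68311 ≈ 0.58282.
Attributable cases ≈ PN × (exposed cases) = 0.58282 × 2867 ≈ 1670.94.

about 1671 cases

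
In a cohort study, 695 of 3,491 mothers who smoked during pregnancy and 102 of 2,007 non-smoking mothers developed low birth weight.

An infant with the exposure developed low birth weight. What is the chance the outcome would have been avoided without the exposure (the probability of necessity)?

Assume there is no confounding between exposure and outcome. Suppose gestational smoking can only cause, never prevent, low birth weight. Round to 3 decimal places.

PN ≈ 0.745

p₁ = P(outcome | exposed) = 695/3491 = 0.19908
p₀ = P(outcome | unexposed) = 102/2007 = 0.050822
Under exogeneity and monotonicity, PN = (p₁ − p₀) / p₁.
PN = (0.19908 − 0.050822) / 0.19908 = 0.14826 / 0.19908 ≈ 0.7447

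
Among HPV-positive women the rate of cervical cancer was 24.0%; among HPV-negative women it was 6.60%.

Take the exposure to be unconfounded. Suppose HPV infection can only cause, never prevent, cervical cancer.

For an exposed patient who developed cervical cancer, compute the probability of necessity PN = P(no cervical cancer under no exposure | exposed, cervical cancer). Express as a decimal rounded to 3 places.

p₁ = 0.24, p₀ = 0.066.
Under exogeneity and monotonicity, PN = (p₁ − p₀) / p₁.
PN = (0.24 − 0.066) / 0.24 = 0.174 / 0.24 ≈ 0.7250

PN ≈ 0.725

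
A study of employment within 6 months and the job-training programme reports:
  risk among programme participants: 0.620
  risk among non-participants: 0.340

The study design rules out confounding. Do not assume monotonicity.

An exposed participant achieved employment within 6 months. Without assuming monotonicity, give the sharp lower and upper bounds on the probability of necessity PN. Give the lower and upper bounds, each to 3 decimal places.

Let p₁ = 0.62, p₀ = 0.34.
Under exogeneity alone the bounds on PN are max{0,(p₁−p₀)/p₁} ≤ PN ≤ min{1,(1−p₀)/p₁}.
  lower = (p₁ − p₀)/p₁ = 0.28 / 0.62 ≈ 0.4516
  upper = min{1, (1 − p₀)/p₁} = 0.66 / 0.62 ≈ 1.0645 → capped at 1

0.452 ≤ PN ≤ 1.000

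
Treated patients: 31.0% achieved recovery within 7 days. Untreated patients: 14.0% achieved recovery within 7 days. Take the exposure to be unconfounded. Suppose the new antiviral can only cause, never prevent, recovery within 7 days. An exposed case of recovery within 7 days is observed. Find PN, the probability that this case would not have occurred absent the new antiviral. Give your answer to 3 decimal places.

p₁ = 0.31, p₀ = 0.14.
Under exogeneity and monotonicity, PN = (p₁ − p₀) / p₁.
PN = (0.31 − 0.14) / 0.31 = 0.17 / 0.31 ≈ 0.5484

PN ≈ 0.548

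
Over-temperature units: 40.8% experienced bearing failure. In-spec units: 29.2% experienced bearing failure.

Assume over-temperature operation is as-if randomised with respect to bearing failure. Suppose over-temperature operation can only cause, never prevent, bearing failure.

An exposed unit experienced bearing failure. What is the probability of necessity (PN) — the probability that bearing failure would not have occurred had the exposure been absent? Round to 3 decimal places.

PN ≈ 0.284

p₁ = 0.408, p₀ = 0.292.
Under exogeneity and monotonicity, PN = (p₁ − p₀) / p₁.
PN = (0.408 − 0.292) / 0.408 = 0.116 / 0.408 ≈ 0.2843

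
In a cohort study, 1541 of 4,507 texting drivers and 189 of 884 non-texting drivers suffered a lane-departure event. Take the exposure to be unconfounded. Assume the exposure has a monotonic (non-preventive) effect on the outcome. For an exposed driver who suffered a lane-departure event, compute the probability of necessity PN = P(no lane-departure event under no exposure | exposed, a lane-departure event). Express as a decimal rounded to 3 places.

PN ≈ 0.375

p₁ = P(outcome | exposed) = 1541/4507 = 0.34191
p₀ = P(outcome | unexposed) = 189/884 = 0.2138
Under exogeneity and monotonicity, PN = (p₁ − p₀) / p₁.
PN = (0.34191 − 0.2138) / 0.34191 = 0.12811 / 0.34191 ≈ 0.3747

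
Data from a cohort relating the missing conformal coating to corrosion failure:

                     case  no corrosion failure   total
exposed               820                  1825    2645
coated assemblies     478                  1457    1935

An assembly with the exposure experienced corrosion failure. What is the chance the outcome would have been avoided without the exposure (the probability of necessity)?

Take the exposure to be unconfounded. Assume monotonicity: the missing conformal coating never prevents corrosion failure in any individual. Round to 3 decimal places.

p₁ = P(outcome | exposed) = 820/2645 = 0.31002
p₀ = P(outcome | unexposed) = 478/1935 = 0.24703
Under exogeneity and monotonicity, PN = (p₁ − p₀) / p₁.
PN = (0.31002 − 0.24703) / 0.31002 = 0.06299 / 0.31002 ≈ 0.2032

PN ≈ 0.203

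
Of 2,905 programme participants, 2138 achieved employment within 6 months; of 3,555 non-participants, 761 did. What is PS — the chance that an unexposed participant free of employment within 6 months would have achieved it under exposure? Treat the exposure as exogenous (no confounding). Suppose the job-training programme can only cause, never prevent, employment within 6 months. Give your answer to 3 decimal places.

p₁ = P(outcome | exposed) = 2138/2905 = 0.73597
p₀ = P(outcome | unexposed) = 761/3555 = 0.21406
Under exogeneity and monotonicity, PS = (p₁ − p₀) / (1 − p₀).
PS = (0.73597 − 0.21406) / (1 − 0.21406) = 0.52191 / 0.78594 ≈ 0.6641

PS ≈ 0.664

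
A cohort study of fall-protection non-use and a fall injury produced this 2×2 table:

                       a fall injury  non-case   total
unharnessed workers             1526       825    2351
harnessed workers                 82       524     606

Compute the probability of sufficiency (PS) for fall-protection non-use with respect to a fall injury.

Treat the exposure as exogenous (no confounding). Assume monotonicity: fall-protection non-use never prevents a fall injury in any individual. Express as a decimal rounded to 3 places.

PS ≈ 0.594

p₁ = P(outcome | exposed) = 1526/2351 = 0.64909
p₀ = P(outcome | unexposed) = 82/606 = 0.13531
Under exogeneity and monotonicity, PS = (p₁ − p₀) / (1 − p₀).
PS = (0.64909 − 0.13531) / (1 − 0.13531) = 0.51377 / 0.86469 ≈ 0.5942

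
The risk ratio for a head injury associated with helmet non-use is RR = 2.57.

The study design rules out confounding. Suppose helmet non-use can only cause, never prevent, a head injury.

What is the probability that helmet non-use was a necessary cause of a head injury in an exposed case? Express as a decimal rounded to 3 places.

Under exogeneity and monotonicity, PN = (RR − 1) / RR = 1 − 1/RR.
PN = (2.57 − 1) / 2.57 = 1.57 / 2.57 ≈ 0.6109

PN ≈ 0.611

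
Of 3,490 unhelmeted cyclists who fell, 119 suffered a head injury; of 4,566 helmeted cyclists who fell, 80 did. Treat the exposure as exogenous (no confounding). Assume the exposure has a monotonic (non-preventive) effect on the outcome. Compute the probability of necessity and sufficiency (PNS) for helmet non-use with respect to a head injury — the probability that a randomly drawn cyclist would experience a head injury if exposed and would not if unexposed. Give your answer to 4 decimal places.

PNS ≈ 0.0166

p₁ = P(outcome | exposed) = 119/3490 = 0.034097
p₀ = P(outcome | unexposed) = 80/4566 = 0.017521
Under exogeneity and monotonicity, PNS = p₁ − p₀.
PNS = 0.034097 − 0.017521 = 0.016577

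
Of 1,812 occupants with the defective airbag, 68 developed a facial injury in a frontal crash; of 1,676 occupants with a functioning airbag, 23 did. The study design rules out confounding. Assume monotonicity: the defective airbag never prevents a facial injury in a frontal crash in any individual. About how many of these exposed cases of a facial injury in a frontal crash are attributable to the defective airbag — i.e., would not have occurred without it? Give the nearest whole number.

p₁ = P(outcome | exposed) = 68/1812 = 0.037528
p₀ = P(outcome | unexposed) = 23/1676 = 0.013723
PN = (p₁ − p₀)/p₁ = (0.037528 − 0.013723) / 0.037528 ≈ 0.63432.
Attributable cases ≈ PN × (exposed cases) = 0.63432 × 68 ≈ 43.13.

about 43 cases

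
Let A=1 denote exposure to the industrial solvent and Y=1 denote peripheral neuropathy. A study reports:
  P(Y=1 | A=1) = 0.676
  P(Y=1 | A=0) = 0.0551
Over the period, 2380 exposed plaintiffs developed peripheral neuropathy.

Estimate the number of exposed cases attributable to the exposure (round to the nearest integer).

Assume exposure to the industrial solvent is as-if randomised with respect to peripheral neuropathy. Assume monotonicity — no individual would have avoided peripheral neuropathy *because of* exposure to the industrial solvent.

about 2186 cases

Let p₁ = 0.676, p₀ = 0.0551.
PN = (p₁ − p₀)/p₁ = (0.676 − 0.0551) / 0.676 ≈ 0.91849.
Attributable cases ≈ PN × (exposed cases) = 0.91849 × 2380 ≈ 2186.01.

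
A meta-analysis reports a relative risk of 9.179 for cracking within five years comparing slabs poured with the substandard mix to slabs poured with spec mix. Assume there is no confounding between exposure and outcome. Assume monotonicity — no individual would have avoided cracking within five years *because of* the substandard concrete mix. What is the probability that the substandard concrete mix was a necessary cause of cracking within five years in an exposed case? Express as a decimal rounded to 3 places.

PN ≈ 0.891

Under exogeneity and monotonicity, PN = (RR − 1) / RR = 1 − 1/RR.
PN = (9.179 − 1) / 9.179 = 8.179 / 9.179 ≈ 0.8911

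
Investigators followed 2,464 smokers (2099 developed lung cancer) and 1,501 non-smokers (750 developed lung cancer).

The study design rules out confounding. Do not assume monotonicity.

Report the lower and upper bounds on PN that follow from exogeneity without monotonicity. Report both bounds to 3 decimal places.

p₁ = P(outcome | exposed) = 2099/2464 = 0.85187
p₀ = P(outcome | unexposed) = 750/1501 = 0.49967
Under exogeneity alone the bounds on PN are max{0,(p₁−p₀)/p₁} ≤ PN ≤ min{1,(1−p₀)/p₁}.
  lower = (p₁ − p₀)/p₁ = 0.3522 / 0.85187 ≈ 0.4134
  upper = min{1, (1 − p₀)/p₁} = 0.50033 / 0.85187 ≈ 0.5873

0.413 ≤ PN ≤ 0.587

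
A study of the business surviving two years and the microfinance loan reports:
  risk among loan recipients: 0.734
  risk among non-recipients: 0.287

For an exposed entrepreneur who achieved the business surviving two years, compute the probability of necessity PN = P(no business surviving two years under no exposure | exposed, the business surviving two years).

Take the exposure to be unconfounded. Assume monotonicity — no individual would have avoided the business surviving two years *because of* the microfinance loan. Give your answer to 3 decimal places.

PN ≈ 0.609

Let p₁ = 0.734, p₀ = 0.287.
Under exogeneity and monotonicity, PN = (p₁ − p₀) / p₁.
PN = (0.734 − 0.287) / 0.734 = 0.447 / 0.734 ≈ 0.6090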